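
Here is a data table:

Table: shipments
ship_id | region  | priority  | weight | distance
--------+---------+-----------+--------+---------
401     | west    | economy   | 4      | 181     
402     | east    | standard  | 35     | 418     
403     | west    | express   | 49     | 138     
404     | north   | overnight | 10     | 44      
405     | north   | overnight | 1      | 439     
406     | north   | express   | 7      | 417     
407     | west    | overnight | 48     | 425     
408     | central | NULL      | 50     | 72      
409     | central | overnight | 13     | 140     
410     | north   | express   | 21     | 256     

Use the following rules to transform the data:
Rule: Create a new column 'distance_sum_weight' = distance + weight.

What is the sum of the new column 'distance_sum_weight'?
2768

Step 1: For each record, compute distance + weight
Example calculations:
  181 + 4 = 185
  418 + 35 = 453
  138 + 49 = 187
  ...
Step 2: Sum all derived values
Step 3: Total = 2768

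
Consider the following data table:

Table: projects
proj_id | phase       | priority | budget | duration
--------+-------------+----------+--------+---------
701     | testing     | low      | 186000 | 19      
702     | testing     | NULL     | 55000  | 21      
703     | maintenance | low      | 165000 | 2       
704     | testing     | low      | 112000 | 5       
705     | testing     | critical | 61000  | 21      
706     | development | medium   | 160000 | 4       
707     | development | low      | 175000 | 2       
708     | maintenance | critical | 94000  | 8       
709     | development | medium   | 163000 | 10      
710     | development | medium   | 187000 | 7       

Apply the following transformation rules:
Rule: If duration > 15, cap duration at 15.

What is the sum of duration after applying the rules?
83

Step 1: 3 records have duration > 15
Step 2: These records originally summed to 61
Step 3: After capping: 3 × 15 = 45
Step 4: Unaffected records sum: 38
Step 5: Final sum = 45 + 38 = 83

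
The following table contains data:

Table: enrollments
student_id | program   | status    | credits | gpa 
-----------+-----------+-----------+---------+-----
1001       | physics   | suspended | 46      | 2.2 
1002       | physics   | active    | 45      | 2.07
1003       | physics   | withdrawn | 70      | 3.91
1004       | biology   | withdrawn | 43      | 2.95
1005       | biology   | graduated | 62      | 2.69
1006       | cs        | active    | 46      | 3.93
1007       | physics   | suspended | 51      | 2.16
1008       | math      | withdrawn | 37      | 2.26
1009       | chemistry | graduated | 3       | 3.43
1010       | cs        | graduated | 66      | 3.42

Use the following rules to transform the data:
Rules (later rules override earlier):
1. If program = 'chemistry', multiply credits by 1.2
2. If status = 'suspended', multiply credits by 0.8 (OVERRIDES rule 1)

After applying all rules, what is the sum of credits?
450.2

Step 1: Rule 2 takes priority for records with status = 'suspended'
  - 2 records: 97 × 0.8 = 77.6
Step 2: Rule 1 applies to remaining records with program = 'chemistry'
  - 1 records: 3 × 1.2 = 3.6
Step 3: Other records unchanged: 369
Step 4: Final sum = 77.6 + 3.6 + 369 = 450.2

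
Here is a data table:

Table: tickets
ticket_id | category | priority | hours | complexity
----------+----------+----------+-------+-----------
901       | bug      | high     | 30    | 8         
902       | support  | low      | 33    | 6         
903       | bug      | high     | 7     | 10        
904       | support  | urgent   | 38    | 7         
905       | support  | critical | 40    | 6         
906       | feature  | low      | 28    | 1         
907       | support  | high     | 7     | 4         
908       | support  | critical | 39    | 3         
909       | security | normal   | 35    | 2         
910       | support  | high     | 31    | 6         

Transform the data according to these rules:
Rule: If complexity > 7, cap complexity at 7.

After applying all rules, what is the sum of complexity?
49

Step 1: 2 records have complexity > 7
Step 2: These records originally summed to 18
Step 3: After capping: 2 × 7 = 14
Step 4: Unaffected records sum: 35
Step 5: Final sum = 14 + 35 = 49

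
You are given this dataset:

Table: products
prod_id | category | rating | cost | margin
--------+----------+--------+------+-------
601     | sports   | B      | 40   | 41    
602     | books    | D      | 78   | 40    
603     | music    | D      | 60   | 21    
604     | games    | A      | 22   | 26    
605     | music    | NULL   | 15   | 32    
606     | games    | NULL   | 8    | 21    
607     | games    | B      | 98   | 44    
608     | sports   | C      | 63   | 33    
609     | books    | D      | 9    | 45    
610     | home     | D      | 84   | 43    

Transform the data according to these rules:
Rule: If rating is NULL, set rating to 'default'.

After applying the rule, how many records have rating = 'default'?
2

Step 1: Count records where rating IS NULL
Step 2: Found 2 records with NULL rating
Step 3: These records will have rating set to 'default'
Step 4: Records already having rating = 'default': 0
Step 5: Answer: 2 + 0 = 2 records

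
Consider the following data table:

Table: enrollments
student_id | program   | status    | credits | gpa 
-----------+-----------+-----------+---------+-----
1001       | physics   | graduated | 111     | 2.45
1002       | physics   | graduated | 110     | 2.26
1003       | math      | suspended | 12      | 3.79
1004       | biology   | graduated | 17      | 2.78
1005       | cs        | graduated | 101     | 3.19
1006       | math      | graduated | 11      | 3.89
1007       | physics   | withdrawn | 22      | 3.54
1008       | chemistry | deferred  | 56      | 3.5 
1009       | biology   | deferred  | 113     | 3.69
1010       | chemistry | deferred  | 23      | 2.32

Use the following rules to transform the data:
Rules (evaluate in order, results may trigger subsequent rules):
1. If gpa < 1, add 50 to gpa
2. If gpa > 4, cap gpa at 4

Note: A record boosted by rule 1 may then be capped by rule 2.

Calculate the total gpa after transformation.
31.41

Step 1: Apply rule 1 to records with gpa < 1
  - 0 records get bonus of 50
  - Of these, 0 records then exceed 4 and get capped
Step 2: Apply rule 2 to records with gpa > 4
  - 0 records (original) are capped
Step 3: Calculate final sum = 31.41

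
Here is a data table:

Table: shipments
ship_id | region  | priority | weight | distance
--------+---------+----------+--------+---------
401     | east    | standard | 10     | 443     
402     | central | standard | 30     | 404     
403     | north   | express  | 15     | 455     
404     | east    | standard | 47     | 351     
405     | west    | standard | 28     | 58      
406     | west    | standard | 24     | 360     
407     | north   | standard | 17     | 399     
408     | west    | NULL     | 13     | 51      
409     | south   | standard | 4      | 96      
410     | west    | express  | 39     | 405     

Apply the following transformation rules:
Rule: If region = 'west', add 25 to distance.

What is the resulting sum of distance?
3122

Step 1: Count records where region = 'west': 4
Step 2: Total bonus added: 4 × 25 = 100
Step 3: Original sum of distance: 3022
Step 4: Final sum = 3022 + 100 = 3122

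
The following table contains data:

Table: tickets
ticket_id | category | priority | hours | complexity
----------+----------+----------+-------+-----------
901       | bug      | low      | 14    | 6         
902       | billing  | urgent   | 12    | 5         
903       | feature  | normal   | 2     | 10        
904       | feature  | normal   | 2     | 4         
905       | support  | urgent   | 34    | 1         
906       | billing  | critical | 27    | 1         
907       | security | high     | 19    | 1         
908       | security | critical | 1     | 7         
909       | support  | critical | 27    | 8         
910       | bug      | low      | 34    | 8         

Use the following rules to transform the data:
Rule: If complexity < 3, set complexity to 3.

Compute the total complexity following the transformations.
57

Step 1: 3 records have complexity < 3
Step 2: These records originally summed to 3
Step 3: After setting to minimum: 3 × 3 = 9
Step 4: Unaffected records sum: 48
Step 5: Final sum = 9 + 48 = 57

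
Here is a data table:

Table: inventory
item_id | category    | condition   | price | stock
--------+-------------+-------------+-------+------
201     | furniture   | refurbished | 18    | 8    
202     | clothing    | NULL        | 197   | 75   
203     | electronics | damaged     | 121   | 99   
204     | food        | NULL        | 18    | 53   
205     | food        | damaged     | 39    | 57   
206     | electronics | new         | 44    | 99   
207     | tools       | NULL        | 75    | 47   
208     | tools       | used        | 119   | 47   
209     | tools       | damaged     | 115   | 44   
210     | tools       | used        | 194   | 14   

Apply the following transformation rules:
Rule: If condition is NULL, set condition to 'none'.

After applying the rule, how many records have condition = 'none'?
3

Step 1: Count records where condition IS NULL
Step 2: Found 3 records with NULL condition
Step 3: These records will have condition set to 'none'
Step 4: Records already having condition = 'none': 0
Step 5: Answer: 3 + 0 = 3 records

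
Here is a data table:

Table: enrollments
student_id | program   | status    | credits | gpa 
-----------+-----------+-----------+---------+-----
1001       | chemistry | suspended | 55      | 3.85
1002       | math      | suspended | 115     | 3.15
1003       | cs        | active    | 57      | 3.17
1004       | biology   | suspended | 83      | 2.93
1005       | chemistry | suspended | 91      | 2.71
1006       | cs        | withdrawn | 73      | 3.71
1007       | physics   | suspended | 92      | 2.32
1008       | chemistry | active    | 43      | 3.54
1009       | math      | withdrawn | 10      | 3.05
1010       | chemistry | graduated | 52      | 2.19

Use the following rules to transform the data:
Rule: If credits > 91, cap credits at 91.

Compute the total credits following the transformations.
646

Step 1: 2 records have credits > 91
Step 2: These records originally summed to 207
Step 3: After capping: 2 × 91 = 182
Step 4: Unaffected records sum: 464
Step 5: Final sum = 182 + 464 = 646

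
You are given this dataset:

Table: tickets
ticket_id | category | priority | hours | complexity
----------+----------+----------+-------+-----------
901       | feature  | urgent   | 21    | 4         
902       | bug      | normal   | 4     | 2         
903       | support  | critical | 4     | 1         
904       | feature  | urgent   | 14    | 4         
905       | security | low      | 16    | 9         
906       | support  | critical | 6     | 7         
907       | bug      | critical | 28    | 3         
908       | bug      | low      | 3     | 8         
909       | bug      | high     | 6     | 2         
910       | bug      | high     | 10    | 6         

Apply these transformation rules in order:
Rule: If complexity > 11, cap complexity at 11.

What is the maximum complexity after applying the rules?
9

Step 1: Original maximum complexity = 9
Step 2: Check cap of 11 against maximum
Step 3: No records exceed the cap (max 9 <= cap 11), so no capping applies
Step 4: Maximum after transformation = 9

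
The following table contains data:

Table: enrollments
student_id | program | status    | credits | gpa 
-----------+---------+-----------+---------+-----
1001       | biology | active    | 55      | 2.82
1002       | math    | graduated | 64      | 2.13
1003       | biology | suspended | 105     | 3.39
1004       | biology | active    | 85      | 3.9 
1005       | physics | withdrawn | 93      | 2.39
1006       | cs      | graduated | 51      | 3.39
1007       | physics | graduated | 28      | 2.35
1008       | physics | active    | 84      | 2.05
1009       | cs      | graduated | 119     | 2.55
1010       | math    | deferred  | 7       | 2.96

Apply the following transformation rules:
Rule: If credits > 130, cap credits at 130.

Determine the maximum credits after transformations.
119

Step 1: Original maximum credits = 119
Step 2: Check cap of 130 against maximum
Step 3: No records exceed the cap (max 119 <= cap 130), so no capping applies
Step 4: Maximum after transformation = 119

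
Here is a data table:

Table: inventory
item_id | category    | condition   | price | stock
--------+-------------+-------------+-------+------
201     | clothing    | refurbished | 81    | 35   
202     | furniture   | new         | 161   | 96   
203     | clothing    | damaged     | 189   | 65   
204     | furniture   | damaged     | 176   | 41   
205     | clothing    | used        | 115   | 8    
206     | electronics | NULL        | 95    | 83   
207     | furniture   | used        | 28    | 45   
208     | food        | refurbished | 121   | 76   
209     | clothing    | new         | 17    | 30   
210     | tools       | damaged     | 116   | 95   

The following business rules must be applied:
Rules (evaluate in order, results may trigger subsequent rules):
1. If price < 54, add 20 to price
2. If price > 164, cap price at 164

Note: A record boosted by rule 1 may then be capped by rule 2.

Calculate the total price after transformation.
1102

Step 1: Apply rule 1 to records with price < 54
  - 2 records get bonus of 20
  - Of these, 0 records then exceed 164 and get capped
Step 2: Apply rule 2 to records with price > 164
  - 2 records (original) are capped
Step 3: Calculate final sum = 1102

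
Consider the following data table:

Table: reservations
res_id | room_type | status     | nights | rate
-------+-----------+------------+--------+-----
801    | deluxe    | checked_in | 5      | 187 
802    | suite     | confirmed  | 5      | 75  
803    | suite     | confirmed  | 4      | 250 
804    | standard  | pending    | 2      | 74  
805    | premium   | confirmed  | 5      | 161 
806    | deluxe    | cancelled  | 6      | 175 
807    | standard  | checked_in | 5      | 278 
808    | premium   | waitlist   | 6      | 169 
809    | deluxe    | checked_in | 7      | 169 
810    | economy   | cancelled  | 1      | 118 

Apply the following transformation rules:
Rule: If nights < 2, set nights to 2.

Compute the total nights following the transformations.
47

Step 1: 1 records have nights < 2
Step 2: These records originally summed to 1
Step 3: After setting to minimum: 1 × 2 = 2
Step 4: Unaffected records sum: 45
Step 5: Final sum = 2 + 45 = 47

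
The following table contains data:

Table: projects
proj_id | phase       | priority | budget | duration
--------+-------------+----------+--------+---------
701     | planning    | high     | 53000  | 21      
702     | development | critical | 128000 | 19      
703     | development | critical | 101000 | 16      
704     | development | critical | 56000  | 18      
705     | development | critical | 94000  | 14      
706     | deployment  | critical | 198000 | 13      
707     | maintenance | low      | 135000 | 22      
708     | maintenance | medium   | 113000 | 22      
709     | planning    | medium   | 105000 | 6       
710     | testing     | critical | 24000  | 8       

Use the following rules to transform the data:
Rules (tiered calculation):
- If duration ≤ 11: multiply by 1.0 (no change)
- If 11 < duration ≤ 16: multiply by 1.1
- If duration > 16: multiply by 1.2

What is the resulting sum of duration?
183.7

Step 1: Tier 1 (duration ≤ 11): 2 records, sum = 14 × 1.0 = 14.0
Step 2: Tier 2 (11 < duration ≤ 16): 3 records, sum = 43 × 1.1 = 47.3
Step 3: Tier 3 (duration > 16): 5 records, sum = 102 × 1.2 = 122.4
Step 4: Final sum = 14.0 + 47.3 + 122.4 = 183.7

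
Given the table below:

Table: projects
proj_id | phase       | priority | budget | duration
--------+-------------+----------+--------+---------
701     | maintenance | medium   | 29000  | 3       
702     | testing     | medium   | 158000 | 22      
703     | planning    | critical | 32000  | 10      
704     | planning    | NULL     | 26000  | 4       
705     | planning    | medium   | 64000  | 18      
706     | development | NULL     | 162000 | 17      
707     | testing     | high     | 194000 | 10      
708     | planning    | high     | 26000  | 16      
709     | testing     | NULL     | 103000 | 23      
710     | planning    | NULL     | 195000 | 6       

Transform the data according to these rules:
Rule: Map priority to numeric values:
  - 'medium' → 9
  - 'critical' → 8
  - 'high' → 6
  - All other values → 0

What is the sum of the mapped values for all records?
47

Step 1: Apply mapping to each record
Step 2: Count by status:
  'medium': 3 records × 9 = 27
  'critical': 1 records × 8 = 8
  'high': 2 records × 6 = 12
Step 3: Sum all mapped values = 47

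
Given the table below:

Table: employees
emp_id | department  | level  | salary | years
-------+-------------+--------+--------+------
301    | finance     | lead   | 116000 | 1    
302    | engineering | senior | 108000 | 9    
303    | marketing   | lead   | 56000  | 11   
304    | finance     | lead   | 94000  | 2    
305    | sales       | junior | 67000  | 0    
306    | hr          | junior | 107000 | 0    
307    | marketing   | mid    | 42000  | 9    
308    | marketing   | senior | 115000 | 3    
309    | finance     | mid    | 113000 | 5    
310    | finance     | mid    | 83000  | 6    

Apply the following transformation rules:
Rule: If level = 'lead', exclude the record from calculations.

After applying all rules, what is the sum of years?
32

Step 1: Identify records where level = 'lead'
Step 2: The excluded records sum to 14
Step 3: Original total years = 46
Step 4: Remaining total = 46 - 14 = 32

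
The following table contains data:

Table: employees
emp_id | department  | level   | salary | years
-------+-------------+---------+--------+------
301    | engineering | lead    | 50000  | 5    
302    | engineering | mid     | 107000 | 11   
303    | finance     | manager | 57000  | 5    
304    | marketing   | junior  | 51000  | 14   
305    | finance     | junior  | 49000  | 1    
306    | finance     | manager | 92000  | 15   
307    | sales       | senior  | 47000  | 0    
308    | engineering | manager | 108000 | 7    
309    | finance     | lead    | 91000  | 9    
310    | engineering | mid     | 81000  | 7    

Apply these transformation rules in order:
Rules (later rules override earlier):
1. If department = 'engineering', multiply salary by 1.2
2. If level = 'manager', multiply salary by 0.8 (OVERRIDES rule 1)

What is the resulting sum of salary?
729200.0

Step 1: Rule 2 takes priority for records with level = 'manager'
  - 3 records: 257000 × 0.8 = 205600.0
Step 2: Rule 1 applies to remaining records with department = 'engineering'
  - 3 records: 238000 × 1.2 = 285600.0
Step 3: Other records unchanged: 238000
Step 4: Final sum = 205600.0 + 285600.0 + 238000 = 729200.0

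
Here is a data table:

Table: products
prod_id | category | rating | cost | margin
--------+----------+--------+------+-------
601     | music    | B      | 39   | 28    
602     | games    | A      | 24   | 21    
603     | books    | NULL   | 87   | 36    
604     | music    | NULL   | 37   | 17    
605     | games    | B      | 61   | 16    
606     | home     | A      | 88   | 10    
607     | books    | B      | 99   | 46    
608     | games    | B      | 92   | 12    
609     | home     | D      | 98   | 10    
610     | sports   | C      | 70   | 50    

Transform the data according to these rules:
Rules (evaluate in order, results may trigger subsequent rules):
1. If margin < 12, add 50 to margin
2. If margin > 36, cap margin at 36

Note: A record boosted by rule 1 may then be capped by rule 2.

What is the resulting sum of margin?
274

Step 1: Apply rule 1 to records with margin < 12
  - 2 records get bonus of 50
  - Of these, 2 records then exceed 36 and get capped
Step 2: Apply rule 2 to records with margin > 36
  - 2 records (original) are capped
Step 3: Calculate final sum = 274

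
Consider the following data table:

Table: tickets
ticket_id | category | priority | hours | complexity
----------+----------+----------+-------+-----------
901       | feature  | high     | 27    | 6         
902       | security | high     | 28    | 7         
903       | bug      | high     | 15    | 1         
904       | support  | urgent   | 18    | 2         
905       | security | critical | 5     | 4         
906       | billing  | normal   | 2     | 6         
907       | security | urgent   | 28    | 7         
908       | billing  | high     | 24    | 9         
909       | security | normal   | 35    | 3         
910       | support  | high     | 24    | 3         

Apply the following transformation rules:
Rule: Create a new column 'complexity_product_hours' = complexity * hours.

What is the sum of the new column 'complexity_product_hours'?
1030

Step 1: For each record, compute complexity * hours
Example calculations:
  6 * 27 = 162
  7 * 28 = 196
  1 * 15 = 15
  ...
Step 2: Sum all derived values
Step 3: Total = 1030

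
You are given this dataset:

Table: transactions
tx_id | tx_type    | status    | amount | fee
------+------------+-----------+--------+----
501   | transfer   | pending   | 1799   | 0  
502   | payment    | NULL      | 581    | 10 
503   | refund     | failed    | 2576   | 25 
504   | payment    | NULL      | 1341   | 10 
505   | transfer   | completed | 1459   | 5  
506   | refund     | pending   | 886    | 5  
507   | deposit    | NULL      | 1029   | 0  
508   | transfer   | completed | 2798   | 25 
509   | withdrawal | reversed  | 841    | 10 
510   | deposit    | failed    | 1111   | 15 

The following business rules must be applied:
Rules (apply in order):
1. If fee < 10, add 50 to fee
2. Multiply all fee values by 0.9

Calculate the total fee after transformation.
274.5

Step 1: Apply Rule 1 - Add 50 to records with fee < 10
  - 4 records affected: 10 + (4 × 50) = 210
  - Unaffected records: 95
  - Sum after Rule 1: 305
Step 2: Apply Rule 2 - Multiply all by 0.9
  - 305 × 0.9 = 274.5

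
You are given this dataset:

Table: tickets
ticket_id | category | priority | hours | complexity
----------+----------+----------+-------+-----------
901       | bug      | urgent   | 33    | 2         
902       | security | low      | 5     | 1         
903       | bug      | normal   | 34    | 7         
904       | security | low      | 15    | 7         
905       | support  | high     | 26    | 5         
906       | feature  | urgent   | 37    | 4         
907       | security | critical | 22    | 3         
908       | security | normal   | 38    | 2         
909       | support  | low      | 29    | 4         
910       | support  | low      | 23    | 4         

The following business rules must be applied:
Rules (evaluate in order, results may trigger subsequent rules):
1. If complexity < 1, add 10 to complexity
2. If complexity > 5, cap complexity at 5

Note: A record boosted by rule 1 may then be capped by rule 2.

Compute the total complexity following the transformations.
35

Step 1: Apply rule 1 to records with complexity < 1
  - 0 records get bonus of 10
  - Of these, 0 records then exceed 5 and get capped
Step 2: Apply rule 2 to records with complexity > 5
  - 2 records (original) are capped
Step 3: Calculate final sum = 35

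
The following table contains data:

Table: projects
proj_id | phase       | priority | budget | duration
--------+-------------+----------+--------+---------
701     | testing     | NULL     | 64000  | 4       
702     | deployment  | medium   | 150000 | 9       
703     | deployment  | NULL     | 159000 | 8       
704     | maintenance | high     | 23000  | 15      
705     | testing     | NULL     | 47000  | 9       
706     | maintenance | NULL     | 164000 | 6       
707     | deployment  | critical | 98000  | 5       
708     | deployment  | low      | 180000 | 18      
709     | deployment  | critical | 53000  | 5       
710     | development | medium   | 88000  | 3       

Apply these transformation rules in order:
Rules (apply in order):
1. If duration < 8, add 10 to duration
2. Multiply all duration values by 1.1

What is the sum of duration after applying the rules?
145.2

Step 1: Apply Rule 1 - Add 10 to records with duration < 8
  - 5 records affected: 23 + (5 × 10) = 73
  - Unaffected records: 59
  - Sum after Rule 1: 132
Step 2: Apply Rule 2 - Multiply all by 1.1
  - 132 × 1.1 = 145.2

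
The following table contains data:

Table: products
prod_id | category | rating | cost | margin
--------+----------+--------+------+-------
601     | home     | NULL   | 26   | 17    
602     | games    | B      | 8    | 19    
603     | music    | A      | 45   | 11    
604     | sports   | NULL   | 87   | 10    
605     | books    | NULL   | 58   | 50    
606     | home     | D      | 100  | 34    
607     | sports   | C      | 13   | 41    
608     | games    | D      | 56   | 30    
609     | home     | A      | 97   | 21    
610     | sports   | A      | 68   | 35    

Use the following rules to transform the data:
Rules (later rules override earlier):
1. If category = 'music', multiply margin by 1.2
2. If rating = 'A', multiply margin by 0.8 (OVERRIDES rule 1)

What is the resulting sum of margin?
254.6

Step 1: Rule 2 takes priority for records with rating = 'A'
  - 3 records: 67 × 0.8 = 53.6
Step 2: Rule 1 applies to remaining records with category = 'music'
  - 0 records: 0 × 1.2 = 0.0
Step 3: Other records unchanged: 201
Step 4: Final sum = 53.6 + 0.0 + 201 = 254.6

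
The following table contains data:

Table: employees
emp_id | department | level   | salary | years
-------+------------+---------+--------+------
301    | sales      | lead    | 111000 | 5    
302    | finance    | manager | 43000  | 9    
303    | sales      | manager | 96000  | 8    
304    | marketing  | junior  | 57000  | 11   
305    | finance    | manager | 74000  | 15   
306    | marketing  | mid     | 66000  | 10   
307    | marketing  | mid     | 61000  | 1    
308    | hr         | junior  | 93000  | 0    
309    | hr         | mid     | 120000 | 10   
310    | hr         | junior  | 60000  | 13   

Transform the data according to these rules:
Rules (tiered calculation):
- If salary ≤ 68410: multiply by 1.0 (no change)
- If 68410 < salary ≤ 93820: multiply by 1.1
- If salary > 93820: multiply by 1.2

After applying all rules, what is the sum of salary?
863100.0

Step 1: Tier 1 (salary ≤ 68410): 5 records, sum = 287000 × 1.0 = 287000.0
Step 2: Tier 2 (68410 < salary ≤ 93820): 2 records, sum = 167000 × 1.1 = 183700.0
Step 3: Tier 3 (salary > 93820): 3 records, sum = 327000 × 1.2 = 392400.0
Step 4: Final sum = 287000.0 + 183700.0 + 392400.0 = 863100.0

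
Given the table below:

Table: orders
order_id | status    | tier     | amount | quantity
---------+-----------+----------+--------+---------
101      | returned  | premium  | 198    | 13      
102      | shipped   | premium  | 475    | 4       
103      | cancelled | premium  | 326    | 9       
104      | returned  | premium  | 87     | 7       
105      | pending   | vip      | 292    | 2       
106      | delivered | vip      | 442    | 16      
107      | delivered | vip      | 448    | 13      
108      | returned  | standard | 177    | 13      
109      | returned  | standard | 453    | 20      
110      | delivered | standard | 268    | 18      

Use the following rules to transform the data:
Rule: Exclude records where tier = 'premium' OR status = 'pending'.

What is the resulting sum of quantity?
80

Step 1: Find records where tier = 'premium' OR status = 'pending'
Step 2: 5 records match, summing to 35
Step 3: Original sum: 115
Step 4: Remaining sum = 115 - 35 = 80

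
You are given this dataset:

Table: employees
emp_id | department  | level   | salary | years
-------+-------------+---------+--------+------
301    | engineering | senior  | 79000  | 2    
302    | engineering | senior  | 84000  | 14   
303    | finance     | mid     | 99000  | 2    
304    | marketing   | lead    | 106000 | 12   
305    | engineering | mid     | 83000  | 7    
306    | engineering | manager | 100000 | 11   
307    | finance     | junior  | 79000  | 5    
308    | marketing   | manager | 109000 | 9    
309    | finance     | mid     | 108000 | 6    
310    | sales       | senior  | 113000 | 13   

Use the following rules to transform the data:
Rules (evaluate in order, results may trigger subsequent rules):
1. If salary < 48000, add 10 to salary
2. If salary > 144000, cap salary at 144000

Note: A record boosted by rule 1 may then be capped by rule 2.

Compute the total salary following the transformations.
960000

Step 1: Apply rule 1 to records with salary < 48000
  - 0 records get bonus of 10
  - Of these, 0 records then exceed 144000 and get capped
Step 2: Apply rule 2 to records with salary > 144000
  - 0 records (original) are capped
Step 3: Calculate final sum = 960000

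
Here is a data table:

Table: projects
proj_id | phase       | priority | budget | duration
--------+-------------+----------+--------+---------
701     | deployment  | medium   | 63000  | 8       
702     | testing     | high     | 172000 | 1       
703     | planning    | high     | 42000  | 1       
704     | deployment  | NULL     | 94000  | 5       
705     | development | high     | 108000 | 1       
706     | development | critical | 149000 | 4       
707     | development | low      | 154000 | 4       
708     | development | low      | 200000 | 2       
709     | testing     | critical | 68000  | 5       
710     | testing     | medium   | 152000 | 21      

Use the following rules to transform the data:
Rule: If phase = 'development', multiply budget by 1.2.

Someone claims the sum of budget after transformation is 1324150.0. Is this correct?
No, the correct result is 1324200.0.

Step 1: Calculate the correct sum after transformation
Step 2: Apply multiplier 1.2 to records where phase = 'development'
Step 3: Correct result = 1324200.0
Step 4: Claimed result = 1324150.0
Step 5: 1324200.0 ≠ 1324150.0
Conclusion: The claimed result is incorrect. The correct answer is 1324200.0.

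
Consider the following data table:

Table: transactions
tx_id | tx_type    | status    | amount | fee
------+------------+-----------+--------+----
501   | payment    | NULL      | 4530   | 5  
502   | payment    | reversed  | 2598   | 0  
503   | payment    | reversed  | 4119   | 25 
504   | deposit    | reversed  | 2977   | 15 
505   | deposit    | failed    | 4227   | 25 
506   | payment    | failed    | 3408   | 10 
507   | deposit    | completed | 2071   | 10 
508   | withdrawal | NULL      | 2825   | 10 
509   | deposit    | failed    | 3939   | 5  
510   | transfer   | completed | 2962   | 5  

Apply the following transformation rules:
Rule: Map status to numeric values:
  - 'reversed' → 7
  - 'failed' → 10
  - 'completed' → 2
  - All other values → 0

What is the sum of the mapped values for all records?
55

Step 1: Apply mapping to each record
Step 2: Count by status:
  'reversed': 3 records × 7 = 21
  'failed': 3 records × 10 = 30
  'completed': 2 records × 2 = 4
Step 3: Sum all mapped values = 55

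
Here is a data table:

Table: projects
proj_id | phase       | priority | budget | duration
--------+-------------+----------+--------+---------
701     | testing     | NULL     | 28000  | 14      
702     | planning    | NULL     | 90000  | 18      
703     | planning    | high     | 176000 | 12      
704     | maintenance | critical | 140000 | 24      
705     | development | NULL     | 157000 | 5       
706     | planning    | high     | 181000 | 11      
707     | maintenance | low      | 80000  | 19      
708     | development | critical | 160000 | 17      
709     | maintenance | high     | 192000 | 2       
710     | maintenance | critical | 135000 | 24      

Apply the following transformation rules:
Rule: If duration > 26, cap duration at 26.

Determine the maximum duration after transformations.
24

Step 1: Original maximum duration = 24
Step 2: Check cap of 26 against maximum
Step 3: No records exceed the cap (max 24 <= cap 26), so no capping applies
Step 4: Maximum after transformation = 24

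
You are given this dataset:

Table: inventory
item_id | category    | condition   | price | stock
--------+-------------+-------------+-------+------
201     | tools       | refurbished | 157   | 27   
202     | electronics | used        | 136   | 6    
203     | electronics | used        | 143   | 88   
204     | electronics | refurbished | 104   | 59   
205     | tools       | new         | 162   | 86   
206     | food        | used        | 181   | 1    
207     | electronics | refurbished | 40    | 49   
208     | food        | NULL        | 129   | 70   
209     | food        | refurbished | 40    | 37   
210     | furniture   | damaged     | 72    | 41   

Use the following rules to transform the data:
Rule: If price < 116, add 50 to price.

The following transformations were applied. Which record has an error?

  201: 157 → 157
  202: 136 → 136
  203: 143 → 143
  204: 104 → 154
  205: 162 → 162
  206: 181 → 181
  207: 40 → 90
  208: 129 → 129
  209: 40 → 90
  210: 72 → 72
Record 210 has an error. The correct transformed value should be 122, not 72.

Step 1: Check each record against the rule
Step 2: Record 210 has price = 72
Step 3: Since 72 < 116, the bonus should have been applied
Step 4: Correct value = 122, but claimed value = 72
Conclusion: Record 210 has the error.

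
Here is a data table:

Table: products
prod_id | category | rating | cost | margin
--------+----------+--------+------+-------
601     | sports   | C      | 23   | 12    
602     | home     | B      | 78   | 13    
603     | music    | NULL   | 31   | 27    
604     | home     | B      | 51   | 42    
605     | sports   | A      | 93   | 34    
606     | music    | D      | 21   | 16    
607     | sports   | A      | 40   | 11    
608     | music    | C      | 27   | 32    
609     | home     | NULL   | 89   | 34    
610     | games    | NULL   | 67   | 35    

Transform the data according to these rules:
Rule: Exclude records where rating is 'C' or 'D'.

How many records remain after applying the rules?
7

Step 1: Count records to exclude
  - 2 (C) + 1 (D) = 3 records
Step 2: Total records: 10
Step 3: Remaining = 10 - 3 = 7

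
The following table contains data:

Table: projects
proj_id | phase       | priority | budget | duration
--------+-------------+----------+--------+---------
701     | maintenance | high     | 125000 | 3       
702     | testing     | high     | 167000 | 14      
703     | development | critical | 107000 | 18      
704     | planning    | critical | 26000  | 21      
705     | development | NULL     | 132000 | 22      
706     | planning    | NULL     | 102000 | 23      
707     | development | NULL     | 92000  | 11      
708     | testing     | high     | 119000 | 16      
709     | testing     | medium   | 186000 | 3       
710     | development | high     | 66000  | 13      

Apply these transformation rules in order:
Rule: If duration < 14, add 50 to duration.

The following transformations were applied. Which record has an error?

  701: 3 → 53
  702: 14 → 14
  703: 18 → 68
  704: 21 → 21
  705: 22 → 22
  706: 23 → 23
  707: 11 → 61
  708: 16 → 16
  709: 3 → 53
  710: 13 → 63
Record 703 has an error. The correct transformed value should be 18, not 68.

Step 1: Check each record against the rule
Step 2: Record 703 has duration = 18
Step 3: Since 18 >= 14, the bonus should not have been applied
Step 4: Correct value = 18, but claimed value = 68
Conclusion: Record 703 has the error.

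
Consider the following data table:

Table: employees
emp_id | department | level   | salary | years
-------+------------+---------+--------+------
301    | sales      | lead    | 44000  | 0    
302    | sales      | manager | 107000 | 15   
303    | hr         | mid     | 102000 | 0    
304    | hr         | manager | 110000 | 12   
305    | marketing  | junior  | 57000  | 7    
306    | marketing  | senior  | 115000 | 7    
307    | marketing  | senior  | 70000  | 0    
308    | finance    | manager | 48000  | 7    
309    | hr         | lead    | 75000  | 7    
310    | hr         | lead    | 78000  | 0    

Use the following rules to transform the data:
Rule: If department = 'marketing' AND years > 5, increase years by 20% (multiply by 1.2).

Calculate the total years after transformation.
57.8

Step 1: Find records where department = 'marketing' AND years > 5
Step 2: 2 records match, summing to 14
Step 3: After multiplier: 14 × 1.2 = 16.8
Step 4: Unaffected records sum: 41
Step 5: Final sum = 16.8 + 41 = 57.8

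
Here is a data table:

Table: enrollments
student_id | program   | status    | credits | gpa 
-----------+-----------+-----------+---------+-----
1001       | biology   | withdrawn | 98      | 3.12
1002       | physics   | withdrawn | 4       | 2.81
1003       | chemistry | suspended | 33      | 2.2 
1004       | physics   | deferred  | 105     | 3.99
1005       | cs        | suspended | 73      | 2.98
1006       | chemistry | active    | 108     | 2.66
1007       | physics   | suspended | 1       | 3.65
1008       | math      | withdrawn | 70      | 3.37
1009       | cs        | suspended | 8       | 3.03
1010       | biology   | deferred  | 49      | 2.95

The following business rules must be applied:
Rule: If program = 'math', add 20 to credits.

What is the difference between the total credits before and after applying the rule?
20

Step 1: Original sum of credits = 549
Step 2: 1 records have program = 'math'
Step 3: Each affected record changes by 20
Step 4: Total change = 1 × 20 = 20
Step 5: New sum = 549 + 20 = 569
Step 6: Difference = |569 - 549| = 20
        (Sum increased by 20)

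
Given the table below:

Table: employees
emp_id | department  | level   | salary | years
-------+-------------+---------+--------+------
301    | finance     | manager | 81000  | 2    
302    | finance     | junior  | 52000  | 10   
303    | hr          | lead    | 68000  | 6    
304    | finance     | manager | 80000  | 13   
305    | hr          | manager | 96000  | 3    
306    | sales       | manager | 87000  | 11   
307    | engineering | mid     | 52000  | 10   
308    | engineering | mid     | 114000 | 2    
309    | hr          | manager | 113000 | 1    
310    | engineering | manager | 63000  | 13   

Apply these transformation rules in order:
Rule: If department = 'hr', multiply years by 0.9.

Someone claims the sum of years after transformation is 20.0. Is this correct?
No, the correct result is 70.0.

Step 1: Calculate the correct sum after transformation
Step 2: Apply multiplier 0.9 to records where department = 'hr'
Step 3: Correct result = 70.0
Step 4: Claimed result = 20.0
Step 5: 70.0 ≠ 20.0
Conclusion: The claimed result is incorrect. The correct answer is 70.0.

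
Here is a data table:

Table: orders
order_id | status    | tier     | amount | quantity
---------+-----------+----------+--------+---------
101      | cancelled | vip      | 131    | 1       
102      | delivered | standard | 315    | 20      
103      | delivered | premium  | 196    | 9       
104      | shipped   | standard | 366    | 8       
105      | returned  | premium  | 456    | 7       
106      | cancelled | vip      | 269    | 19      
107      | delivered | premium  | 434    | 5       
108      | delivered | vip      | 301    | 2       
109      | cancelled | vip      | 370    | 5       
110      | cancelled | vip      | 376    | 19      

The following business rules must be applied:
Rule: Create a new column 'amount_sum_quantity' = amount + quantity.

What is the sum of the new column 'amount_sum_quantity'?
3309

Step 1: For each record, compute amount + quantity
Example calculations:
  131 + 1 = 132
  315 + 20 = 335
  196 + 9 = 205
  ...
Step 2: Sum all derived values
Step 3: Total = 3309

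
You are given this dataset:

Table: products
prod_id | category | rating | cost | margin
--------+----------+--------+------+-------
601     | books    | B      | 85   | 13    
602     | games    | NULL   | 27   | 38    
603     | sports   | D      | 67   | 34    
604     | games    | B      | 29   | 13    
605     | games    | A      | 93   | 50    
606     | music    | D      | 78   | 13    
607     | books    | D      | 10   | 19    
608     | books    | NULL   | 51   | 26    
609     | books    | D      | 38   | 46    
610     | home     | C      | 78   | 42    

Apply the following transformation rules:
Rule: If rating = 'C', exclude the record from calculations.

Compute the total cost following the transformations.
478

Step 1: Identify records where rating = 'C'
Step 2: The excluded records sum to 78
Step 3: Original total cost = 556
Step 4: Remaining total = 556 - 78 = 478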